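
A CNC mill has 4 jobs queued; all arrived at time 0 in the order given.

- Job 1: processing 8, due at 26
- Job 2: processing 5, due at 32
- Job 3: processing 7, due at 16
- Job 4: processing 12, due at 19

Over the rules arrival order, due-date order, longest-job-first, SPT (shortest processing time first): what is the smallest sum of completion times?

69

FIFO (arrival order): Job 1 Job 2 Job 3 Job 4.
Job 1: 0→8
Job 2: 8→13
Job 3: 13→20
Job 4: 20→32
Sum = 8+13+20+32 = 73.
EDD (increasing due date): Job 3 Job 4 Job 1 Job 2.
Job 3: 0→7
Job 4: 7→19
Job 1: 19→27
Job 2: 27→32
Sum = 7+19+27+32 = 85.
LPT (decreasing processing time): Job 4 Job 1 Job 3 Job 2.
Job 4: 0→12
Job 1: 12→20
Job 3: 20→27
Job 2: 27→32
Sum = 12+20+27+32 = 91.
SPT (increasing processing time): Job 2 Job 3 Job 1 Job 4.
Job 2: 0→5
Job 3: 5→12
Job 1: 12→20
Job 4: 20→32
Sum = 5+12+20+32 = 69.
FIFO 73, EDD 85, LPT 91, SPT 69 → minimum 69.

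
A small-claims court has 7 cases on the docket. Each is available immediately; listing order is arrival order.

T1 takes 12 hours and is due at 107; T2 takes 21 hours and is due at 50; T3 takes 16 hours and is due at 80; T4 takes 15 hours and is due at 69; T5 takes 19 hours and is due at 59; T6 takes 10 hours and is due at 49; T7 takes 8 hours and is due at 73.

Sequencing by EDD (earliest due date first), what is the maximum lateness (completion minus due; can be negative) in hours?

9

EDD (increasing due date): T6 T2 T5 T4 T7 T3 T1.
T6: 0→10, due 49, lateness -39
T2: 10→31, due 50, lateness -19
T5: 31→50, due 59, lateness -9
T4: 50→65, due 69, lateness -4
T7: 65→73, due 73, lateness 0
T3: 73→89, due 80, lateness 9
T1: 89→101, due 107, lateness -6
Maximum = 9.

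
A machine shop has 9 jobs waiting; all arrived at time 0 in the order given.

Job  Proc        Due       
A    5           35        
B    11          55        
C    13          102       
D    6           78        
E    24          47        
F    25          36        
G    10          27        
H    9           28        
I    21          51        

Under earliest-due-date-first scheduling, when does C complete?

EDD (increasing due date): G H A F E I B D C.
G: 0→10
H: 10→19
A: 19→24
F: 24→49
E: 49→73
I: 73→94
B: 94→105
D: 105→111
C: 111→124

124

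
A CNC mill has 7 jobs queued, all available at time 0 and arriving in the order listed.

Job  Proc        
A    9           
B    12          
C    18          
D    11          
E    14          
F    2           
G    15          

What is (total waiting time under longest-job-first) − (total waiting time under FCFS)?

LPT (decreasing processing time): C G E B D A F.
C: waits 0, runs 0→18
G: waits 18, runs 18→33
E: waits 33, runs 33→47
B: waits 47, runs 47→59
D: waits 59, runs 59→70
A: waits 70, runs 70→79
F: waits 79, runs 79→81
Sum = 0+18+33+47+59+70+79 = 306.
FIFO (arrival order): A B C D E F G.
A: waits 0, runs 0→9
B: waits 9, runs 9→21
C: waits 21, runs 21→39
D: waits 39, runs 39→50
E: waits 50, runs 50→64
F: waits 64, runs 64→66
G: waits 66, runs 66→81
Sum = 0+9+21+39+50+64+66 = 249.
Difference = 306 − 249 = 57.

57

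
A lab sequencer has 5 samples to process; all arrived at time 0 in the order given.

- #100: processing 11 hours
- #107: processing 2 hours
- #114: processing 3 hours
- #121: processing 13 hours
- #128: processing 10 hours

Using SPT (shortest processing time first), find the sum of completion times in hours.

SPT (increasing processing time): #107 #114 #128 #100 #121.
#107: 0→2
#114: 2→5
#128: 5→15
#100: 15→26
#121: 26→39
Sum = 2+5+15+26+39 = 87.

87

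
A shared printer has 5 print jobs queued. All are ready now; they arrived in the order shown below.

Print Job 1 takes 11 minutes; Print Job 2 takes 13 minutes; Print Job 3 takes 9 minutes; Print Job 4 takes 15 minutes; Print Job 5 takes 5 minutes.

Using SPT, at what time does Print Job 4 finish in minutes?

53

SPT (increasing processing time): Print Job 5 Print Job 3 Print Job 1 Print Job 2 Print Job 4.
Print Job 5: 0→5
Print Job 3: 5→14
Print Job 1: 14→25
Print Job 2: 25→38
Print Job 4: 38→53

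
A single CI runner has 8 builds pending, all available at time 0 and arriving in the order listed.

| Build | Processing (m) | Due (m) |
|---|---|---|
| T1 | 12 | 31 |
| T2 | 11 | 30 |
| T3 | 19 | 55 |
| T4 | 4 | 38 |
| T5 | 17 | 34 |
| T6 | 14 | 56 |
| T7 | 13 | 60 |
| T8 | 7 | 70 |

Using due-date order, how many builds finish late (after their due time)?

6

EDD (increasing due date): T2 T1 T5 T4 T3 T6 T7 T8.
T2: 0→11, due 30, tardiness 0
T1: 11→23, due 31, tardiness 0
T5: 23→40, due 34, tardiness 6
T4: 40→44, due 38, tardiness 6
T3: 44→63, due 55, tardiness 8
T6: 63→77, due 56, tardiness 21
T7: 77→90, due 60, tardiness 30
T8: 90→97, due 70, tardiness 27
Late builds: 6.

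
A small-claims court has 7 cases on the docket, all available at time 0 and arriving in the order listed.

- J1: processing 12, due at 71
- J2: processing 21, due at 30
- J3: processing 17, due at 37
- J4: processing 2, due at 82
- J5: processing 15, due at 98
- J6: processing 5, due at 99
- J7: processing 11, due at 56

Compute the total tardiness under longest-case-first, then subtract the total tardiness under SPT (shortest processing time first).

LPT (decreasing processing time): J2 J3 J5 J1 J7 J6 J4.
J2: 0→21, due 30, tardiness 0
J3: 21→38, due 37, tardiness 1
J5: 38→53, due 98, tardiness 0
J1: 53→65, due 71, tardiness 0
J7: 65→76, due 56, tardiness 20
J6: 76→81, due 99, tardiness 0
J4: 81→83, due 82, tardiness 1
Sum = 0+1+0+0+20+0+1 = 22.
SPT (increasing processing time): J4 J6 J7 J1 J5 J3 J2.
J4: 0→2, due 82, tardiness 0
J6: 2→7, due 99, tardiness 0
J7: 7→18, due 56, tardiness 0
J1: 18→30, due 71, tardiness 0
J5: 30→45, due 98, tardiness 0
J3: 45→62, due 37, tardiness 25
J2: 62→83, due 30, tardiness 53
Sum = 0+0+0+0+0+25+53 = 78.
Difference = 22 − 78 = -56.

-56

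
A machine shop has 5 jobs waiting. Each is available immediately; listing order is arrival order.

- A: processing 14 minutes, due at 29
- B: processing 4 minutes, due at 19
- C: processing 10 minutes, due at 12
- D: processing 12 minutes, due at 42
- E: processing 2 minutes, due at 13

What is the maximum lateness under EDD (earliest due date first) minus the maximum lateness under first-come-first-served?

-28

EDD (increasing due date): C E B A D.
C: 0→10, due 12, lateness -2
E: 10→12, due 13, lateness -1
B: 12→16, due 19, lateness -3
A: 16→30, due 29, lateness 1
D: 30→42, due 42, lateness 0
Maximum = 1.
FIFO (arrival order): A B C D E.
A: 0→14, due 29, lateness -15
B: 14→18, due 19, lateness -1
C: 18→28, due 12, lateness 16
D: 28→40, due 42, lateness -2
E: 40→42, due 13, lateness 29
Maximum = 29.
Difference = 1 − 29 = -28.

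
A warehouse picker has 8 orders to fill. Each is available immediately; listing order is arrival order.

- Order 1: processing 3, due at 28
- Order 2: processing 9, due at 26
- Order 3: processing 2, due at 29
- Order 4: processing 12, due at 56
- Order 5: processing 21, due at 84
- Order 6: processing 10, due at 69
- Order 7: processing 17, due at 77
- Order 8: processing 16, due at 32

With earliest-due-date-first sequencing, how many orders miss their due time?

EDD (increasing due date): Order 2 Order 1 Order 3 Order 8 Order 4 Order 6 Order 7 Order 5.
Order 2: 0→9, due 26, tardiness 0
Order 1: 9→12, due 28, tardiness 0
Order 3: 12→14, due 29, tardiness 0
Order 8: 14→30, due 32, tardiness 0
Order 4: 30→42, due 56, tardiness 0
Order 6: 42→52, due 69, tardiness 0
Order 7: 52→69, due 77, tardiness 0
Order 5: 69→90, due 84, tardiness 6
Late orders: 1.

1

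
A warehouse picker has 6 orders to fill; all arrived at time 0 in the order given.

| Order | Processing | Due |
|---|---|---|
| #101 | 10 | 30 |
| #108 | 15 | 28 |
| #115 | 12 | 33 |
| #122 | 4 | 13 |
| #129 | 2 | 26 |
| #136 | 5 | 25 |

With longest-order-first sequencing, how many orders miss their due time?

4

LPT (decreasing processing time): #108 #115 #101 #136 #122 #129.
#108: 0→15, due 28, tardiness 0
#115: 15→27, due 33, tardiness 0
#101: 27→37, due 30, tardiness 7
#136: 37→42, due 25, tardiness 17
#122: 42→46, due 13, tardiness 33
#129: 46→48, due 26, tardiness 22
Late orders: 4.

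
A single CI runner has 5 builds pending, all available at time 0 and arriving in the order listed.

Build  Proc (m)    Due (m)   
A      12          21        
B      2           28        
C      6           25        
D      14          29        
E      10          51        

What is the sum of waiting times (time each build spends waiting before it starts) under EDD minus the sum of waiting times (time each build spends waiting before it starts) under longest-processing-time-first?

EDD (increasing due date): A C B D E.
A: waits 0, runs 0→12
C: waits 12, runs 12→18
B: waits 18, runs 18→20
D: waits 20, runs 20→34
E: waits 34, runs 34→44
Sum = 0+12+18+20+34 = 84.
LPT (decreasing processing time): D A E C B.
D: waits 0, runs 0→14
A: waits 14, runs 14→26
E: waits 26, runs 26→36
C: waits 36, runs 36→42
B: waits 42, runs 42→44
Sum = 0+14+26+36+42 = 118.
Difference = 84 − 118 = -34.

-34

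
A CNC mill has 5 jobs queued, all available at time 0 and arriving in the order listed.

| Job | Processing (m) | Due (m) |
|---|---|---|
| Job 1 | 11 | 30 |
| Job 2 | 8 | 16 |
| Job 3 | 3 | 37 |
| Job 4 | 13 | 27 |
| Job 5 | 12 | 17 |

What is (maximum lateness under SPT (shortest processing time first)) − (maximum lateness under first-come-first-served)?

-10

SPT (increasing processing time): Job 3 Job 2 Job 1 Job 5 Job 4.
Job 3: 0→3, due 37, lateness -34
Job 2: 3→11, due 16, lateness -5
Job 1: 11→22, due 30, lateness -8
Job 5: 22→34, due 17, lateness 17
Job 4: 34→47, due 27, lateness 20
Maximum = 20.
FIFO (arrival order): Job 1 Job 2 Job 3 Job 4 Job 5.
Job 1: 0→11, due 30, lateness -19
Job 2: 11→19, due 16, lateness 3
Job 3: 19→22, due 37, lateness -15
Job 4: 22→35, due 27, lateness 8
Job 5: 35→47, due 17, lateness 30
Maximum = 30.
Difference = 20 − 30 = -10.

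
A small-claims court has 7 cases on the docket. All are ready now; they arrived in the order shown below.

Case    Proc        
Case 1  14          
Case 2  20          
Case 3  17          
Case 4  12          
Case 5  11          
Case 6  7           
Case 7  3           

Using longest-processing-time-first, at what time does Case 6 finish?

LPT (decreasing processing time): Case 2 Case 3 Case 1 Case 4 Case 5 Case 6 Case 7.
Case 2: 0→20
Case 3: 20→37
Case 1: 37→51
Case 4: 51→63
Case 5: 63→74
Case 6: 74→81

81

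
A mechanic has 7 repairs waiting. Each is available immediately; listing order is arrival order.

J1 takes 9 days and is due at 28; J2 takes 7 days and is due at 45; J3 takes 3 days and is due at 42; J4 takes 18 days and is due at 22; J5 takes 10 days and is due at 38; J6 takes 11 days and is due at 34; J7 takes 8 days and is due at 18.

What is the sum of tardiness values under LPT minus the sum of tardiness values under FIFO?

LPT (decreasing processing time): J4 J6 J5 J1 J7 J2 J3.
J4: 0→18, due 22, tardiness 0
J6: 18→29, due 34, tardiness 0
J5: 29→39, due 38, tardiness 1
J1: 39→48, due 28, tardiness 20
J7: 48→56, due 18, tardiness 38
J2: 56→63, due 45, tardiness 18
J3: 63→66, due 42, tardiness 24
Sum = 0+0+1+20+38+18+24 = 101.
FIFO (arrival order): J1 J2 J3 J4 J5 J6 J7.
J1: 0→9, due 28, tardiness 0
J2: 9→16, due 45, tardiness 0
J3: 16→19, due 42, tardiness 0
J4: 19→37, due 22, tardiness 15
J5: 37→47, due 38, tardiness 9
J6: 47→58, due 34, tardiness 24
J7: 58→66, due 18, tardiness 48
Sum = 0+0+0+15+9+24+48 = 96.
Difference = 101 − 96 = 5.

5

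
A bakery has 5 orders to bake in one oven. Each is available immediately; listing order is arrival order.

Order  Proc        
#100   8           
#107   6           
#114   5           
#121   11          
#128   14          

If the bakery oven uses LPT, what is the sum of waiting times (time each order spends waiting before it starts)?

111

LPT (decreasing processing time): #128 #121 #100 #107 #114.
#128: waits 0, runs 0→14
#121: waits 14, runs 14→25
#100: waits 25, runs 25→33
#107: waits 33, runs 33→39
#114: waits 39, runs 39→44
Sum = 0+14+25+33+39 = 111.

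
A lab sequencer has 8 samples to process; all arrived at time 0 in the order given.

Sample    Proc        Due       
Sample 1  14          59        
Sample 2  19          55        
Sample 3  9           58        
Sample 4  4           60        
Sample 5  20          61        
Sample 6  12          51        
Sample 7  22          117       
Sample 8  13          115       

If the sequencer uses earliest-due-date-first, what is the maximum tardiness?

17

EDD (increasing due date): Sample 6 Sample 2 Sample 3 Sample 1 Sample 4 Sample 5 Sample 8 Sample 7.
Sample 6: 0→12, due 51, tardiness 0
Sample 2: 12→31, due 55, tardiness 0
Sample 3: 31→40, due 58, tardiness 0
Sample 1: 40→54, due 59, tardiness 0
Sample 4: 54→58, due 60, tardiness 0
Sample 5: 58→78, due 61, tardiness 17
Sample 8: 78→91, due 115, tardiness 0
Sample 7: 91→113, due 117, tardiness 0
Maximum = 17.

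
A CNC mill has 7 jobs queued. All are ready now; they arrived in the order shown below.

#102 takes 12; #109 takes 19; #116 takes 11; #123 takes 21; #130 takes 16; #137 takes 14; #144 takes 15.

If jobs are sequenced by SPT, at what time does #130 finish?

68

SPT (increasing processing time): #116 #102 #137 #144 #130 #109 #123.
#116: 0→11
#102: 11→23
#137: 23→37
#144: 37→52
#130: 52→68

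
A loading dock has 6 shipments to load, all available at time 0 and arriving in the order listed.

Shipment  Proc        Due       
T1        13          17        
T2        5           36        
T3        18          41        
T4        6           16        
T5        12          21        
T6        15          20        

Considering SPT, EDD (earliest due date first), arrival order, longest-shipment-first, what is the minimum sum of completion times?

195

SPT (increasing processing time): T2 T4 T5 T1 T6 T3.
T2: 0→5
T4: 5→11
T5: 11→23
T1: 23→36
T6: 36→51
T3: 51→69
Sum = 5+11+23+36+51+69 = 195.
EDD (increasing due date): T4 T1 T6 T5 T2 T3.
T4: 0→6
T1: 6→19
T6: 19→34
T5: 34→46
T2: 46→51
T3: 51→69
Sum = 6+19+34+46+51+69 = 225.
FIFO (arrival order): T1 T2 T3 T4 T5 T6.
T1: 0→13
T2: 13→18
T3: 18→36
T4: 36→42
T5: 42→54
T6: 54→69
Sum = 13+18+36+42+54+69 = 232.
LPT (decreasing processing time): T3 T6 T1 T5 T4 T2.
T3: 0→18
T6: 18→33
T1: 33→46
T5: 46→58
T4: 58→64
T2: 64→69
Sum = 18+33+46+58+64+69 = 288.
SPT 195, EDD 225, FIFO 232, LPT 288 → minimum 195.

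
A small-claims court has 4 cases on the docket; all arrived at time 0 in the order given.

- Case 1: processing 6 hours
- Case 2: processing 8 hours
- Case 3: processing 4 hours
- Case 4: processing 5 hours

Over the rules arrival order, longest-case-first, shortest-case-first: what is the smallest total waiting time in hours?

FIFO (arrival order): Case 1 Case 2 Case 3 Case 4.
Case 1: waits 0, runs 0→6
Case 2: waits 6, runs 6→14
Case 3: waits 14, runs 14→18
Case 4: waits 18, runs 18→23
Sum = 0+6+14+18 = 38.
LPT (decreasing processing time): Case 2 Case 1 Case 4 Case 3.
Case 2: waits 0, runs 0→8
Case 1: waits 8, runs 8→14
Case 4: waits 14, runs 14→19
Case 3: waits 19, runs 19→23
Sum = 0+8+14+19 = 41.
SPT (increasing processing time): Case 3 Case 4 Case 1 Case 2.
Case 3: waits 0, runs 0→4
Case 4: waits 4, runs 4→9
Case 1: waits 9, runs 9→15
Case 2: waits 15, runs 15→23
Sum = 0+4+9+15 = 28.
FIFO 38, LPT 41, SPT 28 → minimum 28.

28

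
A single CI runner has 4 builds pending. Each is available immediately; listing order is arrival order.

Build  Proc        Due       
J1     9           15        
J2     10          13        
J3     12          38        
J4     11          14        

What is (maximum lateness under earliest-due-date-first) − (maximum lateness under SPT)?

EDD (increasing due date): J2 J4 J1 J3.
J2: 0→10, due 13, lateness -3
J4: 10→21, due 14, lateness 7
J1: 21→30, due 15, lateness 15
J3: 30→42, due 38, lateness 4
Maximum = 15.
SPT (increasing processing time): J1 J2 J4 J3.
J1: 0→9, due 15, lateness -6
J2: 9→19, due 13, lateness 6
J4: 19→30, due 14, lateness 16
J3: 30→42, due 38, lateness 4
Maximum = 16.
Difference = 15 − 16 = -1.

-1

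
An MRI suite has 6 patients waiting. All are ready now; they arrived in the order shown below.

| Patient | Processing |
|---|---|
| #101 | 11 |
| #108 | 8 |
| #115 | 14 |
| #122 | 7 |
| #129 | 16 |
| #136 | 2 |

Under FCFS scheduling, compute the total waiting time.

FIFO (arrival order): #101 #108 #115 #122 #129 #136.
#101: waits 0, runs 0→11
#108: waits 11, runs 11→19
#115: waits 19, runs 19→33
#122: waits 33, runs 33→40
#129: waits 40, runs 40→56
#136: waits 56, runs 56→58
Sum = 0+11+19+33+40+56 = 159.

159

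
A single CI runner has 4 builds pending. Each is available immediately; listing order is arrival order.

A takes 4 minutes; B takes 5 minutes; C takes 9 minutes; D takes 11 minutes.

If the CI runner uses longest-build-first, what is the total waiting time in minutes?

LPT (decreasing processing time): D C B A.
D: waits 0, runs 0→11
C: waits 11, runs 11→20
B: waits 20, runs 20→25
A: waits 25, runs 25→29
Sum = 0+11+20+25 = 56.

56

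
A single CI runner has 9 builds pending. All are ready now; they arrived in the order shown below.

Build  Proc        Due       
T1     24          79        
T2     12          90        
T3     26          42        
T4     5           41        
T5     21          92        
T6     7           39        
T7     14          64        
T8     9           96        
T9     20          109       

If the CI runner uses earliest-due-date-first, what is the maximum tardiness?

EDD (increasing due date): T6 T4 T3 T7 T1 T2 T5 T8 T9.
T6: 0→7, due 39, tardiness 0
T4: 7→12, due 41, tardiness 0
T3: 12→38, due 42, tardiness 0
T7: 38→52, due 64, tardiness 0
T1: 52→76, due 79, tardiness 0
T2: 76→88, due 90, tardiness 0
T5: 88→109, due 92, tardiness 17
T8: 109→118, due 96, tardiness 22
T9: 118→138, due 109, tardiness 29
Maximum = 29.

29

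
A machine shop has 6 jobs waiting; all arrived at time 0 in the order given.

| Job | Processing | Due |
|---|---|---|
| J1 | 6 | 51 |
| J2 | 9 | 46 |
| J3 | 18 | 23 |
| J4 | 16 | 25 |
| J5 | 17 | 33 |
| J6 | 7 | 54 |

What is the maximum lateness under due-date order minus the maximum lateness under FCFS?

-14

EDD (increasing due date): J3 J4 J5 J2 J1 J6.
J3: 0→18, due 23, lateness -5
J4: 18→34, due 25, lateness 9
J5: 34→51, due 33, lateness 18
J2: 51→60, due 46, lateness 14
J1: 60→66, due 51, lateness 15
J6: 66→73, due 54, lateness 19
Maximum = 19.
FIFO (arrival order): J1 J2 J3 J4 J5 J6.
J1: 0→6, due 51, lateness -45
J2: 6→15, due 46, lateness -31
J3: 15→33, due 23, lateness 10
J4: 33→49, due 25, lateness 24
J5: 49→66, due 33, lateness 33
J6: 66→73, due 54, lateness 19
Maximum = 33.
Difference = 19 − 33 = -14.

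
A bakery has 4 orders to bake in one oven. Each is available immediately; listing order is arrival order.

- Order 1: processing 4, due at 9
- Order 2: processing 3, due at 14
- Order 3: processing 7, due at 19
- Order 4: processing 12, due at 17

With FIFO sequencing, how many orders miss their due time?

FIFO (arrival order): Order 1 Order 2 Order 3 Order 4.
Order 1: 0→4, due 9, tardiness 0
Order 2: 4→7, due 14, tardiness 0
Order 3: 7→14, due 19, tardiness 0
Order 4: 14→26, due 17, tardiness 9
Late orders: 1.

1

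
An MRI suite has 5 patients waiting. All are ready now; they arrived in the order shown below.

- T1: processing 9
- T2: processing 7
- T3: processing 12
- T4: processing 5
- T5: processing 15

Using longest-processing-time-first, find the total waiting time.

121

LPT (decreasing processing time): T5 T3 T1 T2 T4.
T5: waits 0, runs 0→15
T3: waits 15, runs 15→27
T1: waits 27, runs 27→36
T2: waits 36, runs 36→43
T4: waits 43, runs 43→48
Sum = 0+15+27+36+43 = 121.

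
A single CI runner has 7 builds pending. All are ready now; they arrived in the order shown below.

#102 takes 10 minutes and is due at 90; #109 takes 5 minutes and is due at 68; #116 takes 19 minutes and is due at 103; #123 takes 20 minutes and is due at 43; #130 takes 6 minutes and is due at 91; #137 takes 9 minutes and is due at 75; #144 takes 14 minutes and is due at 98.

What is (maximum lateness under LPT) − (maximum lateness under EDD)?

LPT (decreasing processing time): #123 #116 #144 #102 #137 #130 #109.
#123: 0→20, due 43, lateness -23
#116: 20→39, due 103, lateness -64
#144: 39→53, due 98, lateness -45
#102: 53→63, due 90, lateness -27
#137: 63→72, due 75, lateness -3
#130: 72→78, due 91, lateness -13
#109: 78→83, due 68, lateness 15
Maximum = 15.
EDD (increasing due date): #123 #109 #137 #102 #130 #144 #116.
#123: 0→20, due 43, lateness -23
#109: 20→25, due 68, lateness -43
#137: 25→34, due 75, lateness -41
#102: 34→44, due 90, lateness -46
#130: 44→50, due 91, lateness -41
#144: 50→64, due 98, lateness -34
#116: 64→83, due 103, lateness -20
Maximum = -20.
Difference = 15 − -20 = 35.

35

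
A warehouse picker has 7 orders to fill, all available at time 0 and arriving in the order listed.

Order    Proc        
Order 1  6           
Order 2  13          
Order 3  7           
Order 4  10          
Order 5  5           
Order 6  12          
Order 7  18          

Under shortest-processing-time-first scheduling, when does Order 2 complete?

SPT (increasing processing time): Order 5 Order 1 Order 3 Order 4 Order 6 Order 2 Order 7.
Order 5: 0→5
Order 1: 5→11
Order 3: 11→18
Order 4: 18→28
Order 6: 28→40
Order 2: 40→53

53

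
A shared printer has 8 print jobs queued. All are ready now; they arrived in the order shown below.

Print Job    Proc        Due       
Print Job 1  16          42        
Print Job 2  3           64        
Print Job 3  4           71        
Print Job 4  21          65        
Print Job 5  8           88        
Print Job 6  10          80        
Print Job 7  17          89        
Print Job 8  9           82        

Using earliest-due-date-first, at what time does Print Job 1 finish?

16

EDD (increasing due date): Print Job 1 Print Job 2 Print Job 4 Print Job 3 Print Job 6 Print Job 8 Print Job 5 Print Job 7.
Print Job 1: 0→16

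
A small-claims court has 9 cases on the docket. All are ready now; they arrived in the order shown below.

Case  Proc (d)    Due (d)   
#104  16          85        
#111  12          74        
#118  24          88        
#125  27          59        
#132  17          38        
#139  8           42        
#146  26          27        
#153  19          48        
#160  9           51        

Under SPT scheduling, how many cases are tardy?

SPT (increasing processing time): #139 #160 #111 #104 #132 #153 #118 #146 #125.
#139: 0→8, due 42, tardiness 0
#160: 8→17, due 51, tardiness 0
#111: 17→29, due 74, tardiness 0
#104: 29→45, due 85, tardiness 0
#132: 45→62, due 38, tardiness 24
#153: 62→81, due 48, tardiness 33
#118: 81→105, due 88, tardiness 17
#146: 105→131, due 27, tardiness 104
#125: 131→158, due 59, tardiness 99
Late cases: 5.

5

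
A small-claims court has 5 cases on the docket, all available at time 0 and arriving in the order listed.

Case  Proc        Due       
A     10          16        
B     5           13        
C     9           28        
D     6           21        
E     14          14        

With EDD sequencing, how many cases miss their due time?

EDD (increasing due date): B E A D C.
B: 0→5, due 13, tardiness 0
E: 5→19, due 14, tardiness 5
A: 19→29, due 16, tardiness 13
D: 29→35, due 21, tardiness 14
C: 35→44, due 28, tardiness 16
Late cases: 4.

4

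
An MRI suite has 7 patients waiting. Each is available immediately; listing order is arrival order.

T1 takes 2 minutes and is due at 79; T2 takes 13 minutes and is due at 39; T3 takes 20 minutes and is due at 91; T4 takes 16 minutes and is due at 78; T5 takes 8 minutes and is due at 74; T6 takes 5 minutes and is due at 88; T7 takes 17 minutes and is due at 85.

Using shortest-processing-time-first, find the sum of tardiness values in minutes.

SPT (increasing processing time): T1 T6 T5 T2 T4 T7 T3.
T1: 0→2, due 79, tardiness 0
T6: 2→7, due 88, tardiness 0
T5: 7→15, due 74, tardiness 0
T2: 15→28, due 39, tardiness 0
T4: 28→44, due 78, tardiness 0
T7: 44→61, due 85, tardiness 0
T3: 61→81, due 91, tardiness 0
Sum = 0+0+0+0+0+0+0 = 0.

0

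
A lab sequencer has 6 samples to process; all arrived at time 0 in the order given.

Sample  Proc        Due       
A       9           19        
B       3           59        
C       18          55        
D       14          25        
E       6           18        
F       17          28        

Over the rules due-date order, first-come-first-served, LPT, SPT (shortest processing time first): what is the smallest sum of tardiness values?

39

EDD (increasing due date): E A D F C B.
E: 0→6, due 18, tardiness 0
A: 6→15, due 19, tardiness 0
D: 15→29, due 25, tardiness 4
F: 29→46, due 28, tardiness 18
C: 46→64, due 55, tardiness 9
B: 64→67, due 59, tardiness 8
Sum = 0+0+4+18+9+8 = 39.
FIFO (arrival order): A B C D E F.
A: 0→9, due 19, tardiness 0
B: 9→12, due 59, tardiness 0
C: 12→30, due 55, tardiness 0
D: 30→44, due 25, tardiness 19
E: 44→50, due 18, tardiness 32
F: 50→67, due 28, tardiness 39
Sum = 0+0+0+19+32+39 = 90.
LPT (decreasing processing time): C F D A E B.
C: 0→18, due 55, tardiness 0
F: 18→35, due 28, tardiness 7
D: 35→49, due 25, tardiness 24
A: 49→58, due 19, tardiness 39
E: 58→64, due 18, tardiness 46
B: 64→67, due 59, tardiness 8
Sum = 0+7+24+39+46+8 = 124.
SPT (increasing processing time): B E A D F C.
B: 0→3, due 59, tardiness 0
E: 3→9, due 18, tardiness 0
A: 9→18, due 19, tardiness 0
D: 18→32, due 25, tardiness 7
F: 32→49, due 28, tardiness 21
C: 49→67, due 55, tardiness 12
Sum = 0+0+0+7+21+12 = 40.
EDD 39, FIFO 90, LPT 124, SPT 40 → minimum 39.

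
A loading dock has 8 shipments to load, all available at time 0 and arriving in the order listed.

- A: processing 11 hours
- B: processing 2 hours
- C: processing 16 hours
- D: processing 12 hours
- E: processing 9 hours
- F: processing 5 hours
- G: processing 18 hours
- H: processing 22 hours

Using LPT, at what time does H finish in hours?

LPT (decreasing processing time): H G C D A E F B.
H: 0→22

22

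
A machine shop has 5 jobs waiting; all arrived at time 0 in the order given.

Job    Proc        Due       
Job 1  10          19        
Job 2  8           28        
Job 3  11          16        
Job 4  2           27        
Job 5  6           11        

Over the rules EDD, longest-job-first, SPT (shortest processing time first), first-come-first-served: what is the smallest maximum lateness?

9

EDD (increasing due date): Job 5 Job 3 Job 1 Job 4 Job 2.
Job 5: 0→6, due 11, lateness -5
Job 3: 6→17, due 16, lateness 1
Job 1: 17→27, due 19, lateness 8
Job 4: 27→29, due 27, lateness 2
Job 2: 29→37, due 28, lateness 9
Maximum = 9.
LPT (decreasing processing time): Job 3 Job 1 Job 2 Job 5 Job 4.
Job 3: 0→11, due 16, lateness -5
Job 1: 11→21, due 19, lateness 2
Job 2: 21→29, due 28, lateness 1
Job 5: 29→35, due 11, lateness 24
Job 4: 35→37, due 27, lateness 10
Maximum = 24.
SPT (increasing processing time): Job 4 Job 5 Job 2 Job 1 Job 3.
Job 4: 0→2, due 27, lateness -25
Job 5: 2→8, due 11, lateness -3
Job 2: 8→16, due 28, lateness -12
Job 1: 16→26, due 19, lateness 7
Job 3: 26→37, due 16, lateness 21
Maximum = 21.
FIFO (arrival order): Job 1 Job 2 Job 3 Job 4 Job 5.
Job 1: 0→10, due 19, lateness -9
Job 2: 10→18, due 28, lateness -10
Job 3: 18→29, due 16, lateness 13
Job 4: 29→31, due 27, lateness 4
Job 5: 31→37, due 11, lateness 26
Maximum = 26.
EDD 9, LPT 24, SPT 21, FIFO 26 → minimum 9.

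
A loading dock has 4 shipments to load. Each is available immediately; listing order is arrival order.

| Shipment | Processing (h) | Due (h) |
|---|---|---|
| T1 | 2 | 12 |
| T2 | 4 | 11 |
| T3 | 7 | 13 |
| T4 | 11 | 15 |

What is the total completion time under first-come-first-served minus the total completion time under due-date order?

-2

FIFO (arrival order): T1 T2 T3 T4.
T1: 0→2
T2: 2→6
T3: 6→13
T4: 13→24
Sum = 2+6+13+24 = 45.
EDD (increasing due date): T2 T1 T3 T4.
T2: 0→4
T1: 4→6
T3: 6→13
T4: 13→24
Sum = 4+6+13+24 = 47.
Difference = 45 − 47 = -2.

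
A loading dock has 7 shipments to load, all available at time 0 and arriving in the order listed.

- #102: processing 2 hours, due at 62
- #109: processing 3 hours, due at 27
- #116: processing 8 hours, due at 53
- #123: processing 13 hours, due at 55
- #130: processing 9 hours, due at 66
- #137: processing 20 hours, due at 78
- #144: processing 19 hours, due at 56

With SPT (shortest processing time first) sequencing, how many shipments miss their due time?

0

SPT (increasing processing time): #102 #109 #116 #130 #123 #144 #137.
#102: 0→2, due 62, tardiness 0
#109: 2→5, due 27, tardiness 0
#116: 5→13, due 53, tardiness 0
#130: 13→22, due 66, tardiness 0
#123: 22→35, due 55, tardiness 0
#144: 35→54, due 56, tardiness 0
#137: 54→74, due 78, tardiness 0
Late shipments: 0.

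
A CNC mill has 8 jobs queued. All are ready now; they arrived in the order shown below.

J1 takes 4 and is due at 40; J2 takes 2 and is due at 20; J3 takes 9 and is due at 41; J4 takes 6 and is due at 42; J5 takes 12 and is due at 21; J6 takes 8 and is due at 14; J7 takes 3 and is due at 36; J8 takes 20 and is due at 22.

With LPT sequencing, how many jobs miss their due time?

LPT (decreasing processing time): J8 J5 J3 J6 J4 J1 J7 J2.
J8: 0→20, due 22, tardiness 0
J5: 20→32, due 21, tardiness 11
J3: 32→41, due 41, tardiness 0
J6: 41→49, due 14, tardiness 35
J4: 49→55, due 42, tardiness 13
J1: 55→59, due 40, tardiness 19
J7: 59→62, due 36, tardiness 26
J2: 62→64, due 20, tardiness 44
Late jobs: 6.

6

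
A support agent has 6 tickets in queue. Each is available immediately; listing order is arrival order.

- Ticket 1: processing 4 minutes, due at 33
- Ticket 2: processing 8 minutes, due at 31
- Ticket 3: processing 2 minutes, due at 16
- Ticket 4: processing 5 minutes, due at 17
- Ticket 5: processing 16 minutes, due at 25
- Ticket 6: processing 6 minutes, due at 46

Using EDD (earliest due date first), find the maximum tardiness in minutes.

EDD (increasing due date): Ticket 3 Ticket 4 Ticket 5 Ticket 2 Ticket 1 Ticket 6.
Ticket 3: 0→2, due 16, tardiness 0
Ticket 4: 2→7, due 17, tardiness 0
Ticket 5: 7→23, due 25, tardiness 0
Ticket 2: 23→31, due 31, tardiness 0
Ticket 1: 31→35, due 33, tardiness 2
Ticket 6: 35→41, due 46, tardiness 0
Maximum = 2.

2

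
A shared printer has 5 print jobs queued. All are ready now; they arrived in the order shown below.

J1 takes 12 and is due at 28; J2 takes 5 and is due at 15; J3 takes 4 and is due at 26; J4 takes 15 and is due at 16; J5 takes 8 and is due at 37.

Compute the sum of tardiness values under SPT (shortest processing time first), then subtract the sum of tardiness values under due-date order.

SPT (increasing processing time): J3 J2 J5 J1 J4.
J3: 0→4, due 26, tardiness 0
J2: 4→9, due 15, tardiness 0
J5: 9→17, due 37, tardiness 0
J1: 17→29, due 28, tardiness 1
J4: 29→44, due 16, tardiness 28
Sum = 0+0+0+1+28 = 29.
EDD (increasing due date): J2 J4 J3 J1 J5.
J2: 0→5, due 15, tardiness 0
J4: 5→20, due 16, tardiness 4
J3: 20→24, due 26, tardiness 0
J1: 24→36, due 28, tardiness 8
J5: 36→44, due 37, tardiness 7
Sum = 0+4+0+8+7 = 19.
Difference = 29 − 19 = 10.

10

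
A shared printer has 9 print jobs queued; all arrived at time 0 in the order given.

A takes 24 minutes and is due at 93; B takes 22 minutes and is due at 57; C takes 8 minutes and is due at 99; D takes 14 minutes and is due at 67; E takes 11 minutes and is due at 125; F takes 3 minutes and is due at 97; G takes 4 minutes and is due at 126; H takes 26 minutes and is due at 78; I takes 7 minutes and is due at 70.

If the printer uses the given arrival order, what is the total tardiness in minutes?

84

FIFO (arrival order): A B C D E F G H I.
A: 0→24, due 93, tardiness 0
B: 24→46, due 57, tardiness 0
C: 46→54, due 99, tardiness 0
D: 54→68, due 67, tardiness 1
E: 68→79, due 125, tardiness 0
F: 79→82, due 97, tardiness 0
G: 82→86, due 126, tardiness 0
H: 86→112, due 78, tardiness 34
I: 112→119, due 70, tardiness 49
Sum = 0+0+0+1+0+0+0+34+49 = 84.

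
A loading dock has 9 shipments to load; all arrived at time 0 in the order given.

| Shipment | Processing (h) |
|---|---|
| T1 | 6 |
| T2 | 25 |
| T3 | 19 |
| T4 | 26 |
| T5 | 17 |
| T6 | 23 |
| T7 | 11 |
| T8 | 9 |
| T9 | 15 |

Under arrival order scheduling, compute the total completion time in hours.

786

FIFO (arrival order): T1 T2 T3 T4 T5 T6 T7 T8 T9.
T1: 0→6
T2: 6→31
T3: 31→50
T4: 50→76
T5: 76→93
T6: 93→116
T7: 116→127
T8: 127→136
T9: 136→151
Sum = 6+31+50+76+93+116+127+136+151 = 786.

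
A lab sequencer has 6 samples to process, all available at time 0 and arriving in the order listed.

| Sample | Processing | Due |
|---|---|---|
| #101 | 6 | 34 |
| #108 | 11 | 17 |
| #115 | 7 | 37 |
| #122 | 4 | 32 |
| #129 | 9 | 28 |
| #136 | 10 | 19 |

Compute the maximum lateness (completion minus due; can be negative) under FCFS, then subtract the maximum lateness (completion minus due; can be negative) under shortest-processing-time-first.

FIFO (arrival order): #101 #108 #115 #122 #129 #136.
#101: 0→6, due 34, lateness -28
#108: 6→17, due 17, lateness 0
#115: 17→24, due 37, lateness -13
#122: 24→28, due 32, lateness -4
#129: 28→37, due 28, lateness 9
#136: 37→47, due 19, lateness 28
Maximum = 28.
SPT (increasing processing time): #122 #101 #115 #129 #136 #108.
#122: 0→4, due 32, lateness -28
#101: 4→10, due 34, lateness -24
#115: 10→17, due 37, lateness -20
#129: 17→26, due 28, lateness -2
#136: 26→36, due 19, lateness 17
#108: 36→47, due 17, lateness 30
Maximum = 30.
Difference = 28 − 30 = -2.

-2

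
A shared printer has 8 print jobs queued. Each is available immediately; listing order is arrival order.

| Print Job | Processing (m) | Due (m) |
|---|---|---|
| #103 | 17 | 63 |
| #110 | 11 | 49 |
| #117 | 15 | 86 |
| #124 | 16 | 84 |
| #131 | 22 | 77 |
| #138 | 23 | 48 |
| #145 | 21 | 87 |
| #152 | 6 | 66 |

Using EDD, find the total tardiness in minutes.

EDD (increasing due date): #138 #110 #103 #152 #131 #124 #117 #145.
#138: 0→23, due 48, tardiness 0
#110: 23→34, due 49, tardiness 0
#103: 34→51, due 63, tardiness 0
#152: 51→57, due 66, tardiness 0
#131: 57→79, due 77, tardiness 2
#124: 79→95, due 84, tardiness 11
#117: 95→110, due 86, tardiness 24
#145: 110→131, due 87, tardiness 44
Sum = 0+0+0+0+2+11+24+44 = 81.

81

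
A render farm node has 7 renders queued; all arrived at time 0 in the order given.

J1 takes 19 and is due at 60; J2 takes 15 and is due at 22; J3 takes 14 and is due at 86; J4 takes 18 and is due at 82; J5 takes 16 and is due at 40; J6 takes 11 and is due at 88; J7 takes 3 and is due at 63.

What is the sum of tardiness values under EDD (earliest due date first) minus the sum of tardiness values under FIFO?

EDD (increasing due date): J2 J5 J1 J7 J4 J3 J6.
J2: 0→15, due 22, tardiness 0
J5: 15→31, due 40, tardiness 0
J1: 31→50, due 60, tardiness 0
J7: 50→53, due 63, tardiness 0
J4: 53→71, due 82, tardiness 0
J3: 71→85, due 86, tardiness 0
J6: 85→96, due 88, tardiness 8
Sum = 0+0+0+0+0+0+8 = 8.
FIFO (arrival order): J1 J2 J3 J4 J5 J6 J7.
J1: 0→19, due 60, tardiness 0
J2: 19→34, due 22, tardiness 12
J3: 34→48, due 86, tardiness 0
J4: 48→66, due 82, tardiness 0
J5: 66→82, due 40, tardiness 42
J6: 82→93, due 88, tardiness 5
J7: 93→96, due 63, tardiness 33
Sum = 0+12+0+0+42+5+33 = 92.
Difference = 8 − 92 = -84.

-84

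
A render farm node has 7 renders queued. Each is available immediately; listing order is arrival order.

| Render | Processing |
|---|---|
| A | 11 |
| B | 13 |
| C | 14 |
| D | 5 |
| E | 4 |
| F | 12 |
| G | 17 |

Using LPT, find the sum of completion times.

LPT (decreasing processing time): G C B F A D E.
G: 0→17
C: 17→31
B: 31→44
F: 44→56
A: 56→67
D: 67→72
E: 72→76
Sum = 17+31+44+56+67+72+76 = 363.

363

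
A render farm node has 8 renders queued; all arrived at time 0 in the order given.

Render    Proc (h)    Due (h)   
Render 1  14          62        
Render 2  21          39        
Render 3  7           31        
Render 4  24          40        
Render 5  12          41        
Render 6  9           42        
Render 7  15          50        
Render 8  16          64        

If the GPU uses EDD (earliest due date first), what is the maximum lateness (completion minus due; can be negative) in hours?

EDD (increasing due date): Render 3 Render 2 Render 4 Render 5 Render 6 Render 7 Render 1 Render 8.
Render 3: 0→7, due 31, lateness -24
Render 2: 7→28, due 39, lateness -11
Render 4: 28→52, due 40, lateness 12
Render 5: 52→64, due 41, lateness 23
Render 6: 64→73, due 42, lateness 31
Render 7: 73→88, due 50, lateness 38
Render 1: 88→102, due 62, lateness 40
Render 8: 102→118, due 64, lateness 54
Maximum = 54.

54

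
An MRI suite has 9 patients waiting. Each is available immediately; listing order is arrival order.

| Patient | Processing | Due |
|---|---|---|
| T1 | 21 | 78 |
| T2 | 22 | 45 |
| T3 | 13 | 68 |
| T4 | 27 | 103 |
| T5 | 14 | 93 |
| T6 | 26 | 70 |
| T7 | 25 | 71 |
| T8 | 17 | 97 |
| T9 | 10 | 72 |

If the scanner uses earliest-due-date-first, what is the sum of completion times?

871

EDD (increasing due date): T2 T3 T6 T7 T9 T1 T5 T8 T4.
T2: 0→22
T3: 22→35
T6: 35→61
T7: 61→86
T9: 86→96
T1: 96→117
T5: 117→131
T8: 131→148
T4: 148→175
Sum = 22+35+61+86+96+117+131+148+175 = 871.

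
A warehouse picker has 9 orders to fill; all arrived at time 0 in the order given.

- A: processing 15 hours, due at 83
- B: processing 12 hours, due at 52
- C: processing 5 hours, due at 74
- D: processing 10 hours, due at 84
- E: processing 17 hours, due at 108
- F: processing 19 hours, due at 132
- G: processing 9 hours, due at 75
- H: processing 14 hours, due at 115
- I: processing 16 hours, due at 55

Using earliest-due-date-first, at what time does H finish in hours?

EDD (increasing due date): B I C G A D E H F.
B: 0→12
I: 12→28
C: 28→33
G: 33→42
A: 42→57
D: 57→67
E: 67→84
H: 84→98

98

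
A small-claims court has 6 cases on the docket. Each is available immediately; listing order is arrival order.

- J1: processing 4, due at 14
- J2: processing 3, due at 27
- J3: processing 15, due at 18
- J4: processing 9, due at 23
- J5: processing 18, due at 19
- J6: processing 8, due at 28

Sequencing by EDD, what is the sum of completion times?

EDD (increasing due date): J1 J3 J5 J4 J2 J6.
J1: 0→4
J3: 4→19
J5: 19→37
J4: 37→46
J2: 46→49
J6: 49→57
Sum = 4+19+37+46+49+57 = 212.

212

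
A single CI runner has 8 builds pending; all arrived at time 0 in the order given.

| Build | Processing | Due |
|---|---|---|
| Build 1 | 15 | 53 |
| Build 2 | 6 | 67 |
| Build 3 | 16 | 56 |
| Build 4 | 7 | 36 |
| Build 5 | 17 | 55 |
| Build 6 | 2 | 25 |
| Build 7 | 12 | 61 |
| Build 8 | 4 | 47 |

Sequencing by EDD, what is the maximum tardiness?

EDD (increasing due date): Build 6 Build 4 Build 8 Build 1 Build 5 Build 3 Build 7 Build 2.
Build 6: 0→2, due 25, tardiness 0
Build 4: 2→9, due 36, tardiness 0
Build 8: 9→13, due 47, tardiness 0
Build 1: 13→28, due 53, tardiness 0
Build 5: 28→45, due 55, tardiness 0
Build 3: 45→61, due 56, tardiness 5
Build 7: 61→73, due 61, tardiness 12
Build 2: 73→79, due 67, tardiness 12
Maximum = 12.

12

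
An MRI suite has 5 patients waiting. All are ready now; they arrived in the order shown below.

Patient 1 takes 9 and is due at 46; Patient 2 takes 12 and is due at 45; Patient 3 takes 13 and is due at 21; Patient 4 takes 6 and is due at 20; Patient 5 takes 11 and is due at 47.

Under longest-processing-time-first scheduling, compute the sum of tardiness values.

LPT (decreasing processing time): Patient 3 Patient 2 Patient 5 Patient 1 Patient 4.
Patient 3: 0→13, due 21, tardiness 0
Patient 2: 13→25, due 45, tardiness 0
Patient 5: 25→36, due 47, tardiness 0
Patient 1: 36→45, due 46, tardiness 0
Patient 4: 45→51, due 20, tardiness 31
Sum = 0+0+0+0+31 = 31.

31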